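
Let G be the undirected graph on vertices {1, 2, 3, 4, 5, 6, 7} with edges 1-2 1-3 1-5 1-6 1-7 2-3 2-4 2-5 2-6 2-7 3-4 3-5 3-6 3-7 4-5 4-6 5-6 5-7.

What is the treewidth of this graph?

4

A width-4 tree decomposition is:
Bags: B1 = {2, 3, 4, 5, 6}  B2 = {1, 2, 3, 5, 6}  B3 = {1, 2, 3, 5, 7}
Tree: B1–B2, B2–B3
Each bag holds 5 vertices, so the decomposition has width 4, which upper-bounds the treewidth. For the lower bound, the 5 vertices {1, 2, 3, 5, 6} are pairwise adjacent, and any tree decomposition puts a clique entirely inside one bag — forcing width ≥ 4. Hence tw(G) = 4 exactly.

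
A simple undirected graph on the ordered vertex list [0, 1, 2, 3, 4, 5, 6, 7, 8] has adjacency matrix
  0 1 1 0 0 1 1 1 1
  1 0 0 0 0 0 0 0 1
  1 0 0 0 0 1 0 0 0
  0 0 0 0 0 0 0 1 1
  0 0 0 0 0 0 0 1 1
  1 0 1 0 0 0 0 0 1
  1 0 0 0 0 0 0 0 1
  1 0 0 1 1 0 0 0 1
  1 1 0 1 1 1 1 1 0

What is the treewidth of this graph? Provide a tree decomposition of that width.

Each bag holds 3 vertices, so the decomposition has width 2, which upper-bounds the treewidth. For the lower bound, the 3 vertices {0, 1, 8} are pairwise adjacent, and any tree decomposition puts a clique entirely inside one bag — forcing width ≥ 2. Therefore the treewidth is 2.

Treewidth 2.
One optimal decomposition is:
Bags: B1 = {0, 2, 5}  B2 = {0, 5, 8}  B3 = {0, 7, 8}  B4 = {3, 7, 8}  B5 = {0, 6, 8}  B6 = {0, 1, 8}  B7 = {4, 7, 8}
Tree: B1–B2, B2–B3, B3–B4, B3–B5, B3–B6, B4–B7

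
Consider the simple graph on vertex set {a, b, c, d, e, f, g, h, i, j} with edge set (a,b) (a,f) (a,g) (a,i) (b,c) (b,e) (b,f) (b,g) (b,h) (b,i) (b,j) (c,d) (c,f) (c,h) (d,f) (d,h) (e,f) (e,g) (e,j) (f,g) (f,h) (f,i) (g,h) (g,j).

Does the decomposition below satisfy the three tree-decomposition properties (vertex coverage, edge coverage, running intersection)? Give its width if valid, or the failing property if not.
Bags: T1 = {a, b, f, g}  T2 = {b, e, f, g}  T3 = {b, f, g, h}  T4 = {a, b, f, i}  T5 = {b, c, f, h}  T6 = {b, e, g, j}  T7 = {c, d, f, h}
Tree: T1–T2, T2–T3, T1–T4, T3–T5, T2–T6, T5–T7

Vertex coverage: the bags together contain {a, b, c, d, e, f, g, h, i, j}, the full vertex set. Edge coverage: each edge of G has both endpoints in at least one bag. Running intersection: for every vertex, the bags containing it form a connected subtree. All three properties hold, so this is a valid tree decomposition of width max|bag| − 1 = 3, and hence tw(G) ≤ 3.

Yes; width 3.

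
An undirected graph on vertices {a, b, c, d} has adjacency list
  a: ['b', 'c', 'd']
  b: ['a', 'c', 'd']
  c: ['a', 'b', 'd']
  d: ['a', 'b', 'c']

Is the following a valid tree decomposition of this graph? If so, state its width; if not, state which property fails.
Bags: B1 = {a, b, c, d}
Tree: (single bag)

Yes; width 3.

Vertex coverage: the bags together contain {a, b, c, d}, the full vertex set. Edge coverage: each edge of G has both endpoints in at least one bag. Running intersection: for every vertex, the bags containing it form a connected subtree. All three properties hold, so this is a valid tree decomposition of width max|bag| − 1 = 3, and hence tw(G) ≤ 3.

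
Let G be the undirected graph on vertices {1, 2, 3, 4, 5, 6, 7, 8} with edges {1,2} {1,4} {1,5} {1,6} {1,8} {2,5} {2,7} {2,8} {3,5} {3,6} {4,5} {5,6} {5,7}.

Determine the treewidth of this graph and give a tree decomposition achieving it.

Every bag has size at most 3, so the width is 3 − 1 = 2 and tw(G) ≤ 2. For the lower bound, the 3 vertices {1, 2, 8} are pairwise adjacent, and any tree decomposition puts a clique entirely inside one bag — forcing width ≥ 2. Hence tw(G) = 2 exactly.

Treewidth 2.
One optimal decomposition is:
Bags: B1 = {1, 4, 5}  B2 = {1, 2, 5}  B3 = {1, 2, 8}  B4 = {2, 5, 7}  B5 = {1, 5, 6}  B6 = {3, 5, 6}
Tree: B1–B2, B2–B3, B2–B4, B2–B5, B5–B6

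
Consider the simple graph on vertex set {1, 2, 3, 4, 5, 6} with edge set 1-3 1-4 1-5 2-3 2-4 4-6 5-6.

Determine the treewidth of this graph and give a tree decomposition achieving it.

The largest bag has 3 vertices, giving width 2; this decomposition certifies tw(G) ≤ 2. For the lower bound, G contains the cycle 5–6–4–1–5, so G is not a forest; only forests have treewidth ≤ 1, hence tw(G) ≥ 2. Hence tw(G) = 2 exactly.

Treewidth 2.
One optimal decomposition is:
Bags: B1 = {1, 5, 6}  B2 = {1, 4, 6}  B3 = {1, 3, 4}  B4 = {2, 3, 4}
Tree: B1–B2, B2–B3, B3–B4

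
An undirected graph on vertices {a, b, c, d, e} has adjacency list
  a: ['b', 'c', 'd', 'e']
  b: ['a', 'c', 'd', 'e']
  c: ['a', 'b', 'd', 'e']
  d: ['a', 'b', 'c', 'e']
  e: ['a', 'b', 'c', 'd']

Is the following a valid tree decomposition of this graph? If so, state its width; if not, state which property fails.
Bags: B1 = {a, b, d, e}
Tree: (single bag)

No — vertex c appears in no bag.

A tree decomposition must satisfy three properties: every vertex lies in some bag; for every edge, both endpoints lie together in some bag; and for every vertex, the bags containing it form a connected subtree. Here vertex c appears in no bag, so the decomposition is invalid.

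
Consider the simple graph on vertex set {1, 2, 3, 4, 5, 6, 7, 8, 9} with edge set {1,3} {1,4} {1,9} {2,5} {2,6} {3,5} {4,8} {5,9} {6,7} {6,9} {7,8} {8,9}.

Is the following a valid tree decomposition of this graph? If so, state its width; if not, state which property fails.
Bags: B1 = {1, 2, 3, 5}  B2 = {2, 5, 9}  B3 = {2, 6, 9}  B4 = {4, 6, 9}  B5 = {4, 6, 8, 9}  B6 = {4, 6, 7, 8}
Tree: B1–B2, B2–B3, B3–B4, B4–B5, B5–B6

No — edge (1,9) lies in no bag.

A tree decomposition must satisfy three properties: every vertex lies in some bag; for every edge, both endpoints lie together in some bag; and for every vertex, the bags containing it form a connected subtree. Here edge (1,9) lies in no bag, so the decomposition is invalid.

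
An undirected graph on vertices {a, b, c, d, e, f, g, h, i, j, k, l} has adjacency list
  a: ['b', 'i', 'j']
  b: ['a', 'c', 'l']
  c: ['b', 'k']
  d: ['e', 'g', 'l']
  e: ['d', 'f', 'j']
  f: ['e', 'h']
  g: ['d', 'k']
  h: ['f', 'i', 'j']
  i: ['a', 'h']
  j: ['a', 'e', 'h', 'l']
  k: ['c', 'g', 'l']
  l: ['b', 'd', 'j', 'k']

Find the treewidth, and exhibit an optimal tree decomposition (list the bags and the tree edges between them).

Treewidth 3.
One optimal decomposition is:
Bags: B1 = {a, f, h, i}  B2 = {a, f, h, j}  B3 = {a, e, f, j}  B4 = {a, b, e, j}  B5 = {b, e, j, l}  B6 = {b, d, e, l}  B7 = {b, c, d, l}  B8 = {c, d, k, l}  B9 = {c, d, g, k}
Tree: B1–B2, B2–B3, B3–B4, B4–B5, B5–B6, B6–B7, B7–B8, B8–B9

Each bag holds 4 vertices, so the decomposition has width 3, which upper-bounds the treewidth. For the lower bound: the 4 vertex sets {f,h,i}, {a}, {j}, {b,d,e,l} are disjoint, each induces a connected subgraph, and every pair is joined by at least one edge of G. Contracting each set to a single vertex therefore yields K_{4} as a minor, and since treewidth is minor-monotone, tw(G) ≥ tw(K_{4}) = 3. Combining the bounds, tw(G) = 3.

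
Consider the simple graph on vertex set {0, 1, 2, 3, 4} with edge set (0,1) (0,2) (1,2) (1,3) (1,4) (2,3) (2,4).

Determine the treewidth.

2

A width-2 tree decomposition is:
Bags: B1 = {1, 2, 3}  B2 = {1, 2, 4}  B3 = {0, 1, 2}
Tree: B1–B2, B1–B3
The largest bag has 3 vertices, giving width 2; this decomposition certifies tw(G) ≤ 2. Conversely, {0, 1, 2} is a clique of size 3, and the vertices of any clique must share a bag in every tree decomposition; so some bag has ≥ 3 vertices and tw(G) ≥ 2. Combining the bounds, tw(G) = 2.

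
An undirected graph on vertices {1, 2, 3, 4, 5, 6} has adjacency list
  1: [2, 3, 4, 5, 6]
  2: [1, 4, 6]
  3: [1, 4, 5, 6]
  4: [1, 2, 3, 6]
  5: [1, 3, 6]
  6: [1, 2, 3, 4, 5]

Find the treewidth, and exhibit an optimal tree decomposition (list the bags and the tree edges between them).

Treewidth 3.
One such decomposition:
Bags: B1 = {1, 2, 4, 6}  B2 = {1, 3, 4, 6}  B3 = {1, 3, 5, 6}
Tree: B1–B2, B2–B3

Every bag has size at most 4, so the width is 4 − 1 = 3 and tw(G) ≤ 3. For the lower bound, the 4 vertices {1, 2, 4, 6} are pairwise adjacent, and any tree decomposition puts a clique entirely inside one bag — forcing width ≥ 3. Therefore the treewidth is 3.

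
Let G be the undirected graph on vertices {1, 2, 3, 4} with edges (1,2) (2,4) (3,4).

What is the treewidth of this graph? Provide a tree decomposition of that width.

Treewidth 1.
One optimal decomposition is:
Bags: B1 = {3, 4}  B2 = {2, 4}  B3 = {1, 2}
Tree: B1–B2, B2–B3

The largest bag has 2 vertices, giving width 1; this decomposition certifies tw(G) ≤ 1. G has an edge, so its treewidth is at least 1. Hence tw(G) = 1 exactly.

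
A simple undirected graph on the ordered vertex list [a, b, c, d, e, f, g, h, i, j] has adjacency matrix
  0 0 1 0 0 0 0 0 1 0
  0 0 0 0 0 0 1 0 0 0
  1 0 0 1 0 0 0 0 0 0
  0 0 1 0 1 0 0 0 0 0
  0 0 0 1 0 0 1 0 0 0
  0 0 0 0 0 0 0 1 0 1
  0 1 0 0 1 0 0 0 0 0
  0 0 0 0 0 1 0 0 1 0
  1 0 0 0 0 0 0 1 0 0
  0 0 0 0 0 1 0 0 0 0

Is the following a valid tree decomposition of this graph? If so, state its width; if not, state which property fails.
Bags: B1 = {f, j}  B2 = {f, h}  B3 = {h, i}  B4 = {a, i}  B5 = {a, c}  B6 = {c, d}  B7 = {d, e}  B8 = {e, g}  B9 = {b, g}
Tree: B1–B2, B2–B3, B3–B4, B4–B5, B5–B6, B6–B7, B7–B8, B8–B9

Yes; width 1.

Vertex coverage: the bags together contain {a, b, c, d, e, f, g, h, i, j}, the full vertex set. Edge coverage: each edge of G has both endpoints in at least one bag. Running intersection: for every vertex, the bags containing it form a connected subtree. All three properties hold, so this is a valid tree decomposition of width max|bag| − 1 = 1, and hence tw(G) ≤ 1.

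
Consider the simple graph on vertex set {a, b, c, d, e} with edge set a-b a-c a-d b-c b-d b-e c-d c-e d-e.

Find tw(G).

3

A width-3 tree decomposition is:
Bags: B1 = {b, c, d, e}  B2 = {a, b, c, d}
Tree: B1–B2
Each bag holds 4 vertices, so the decomposition has width 3, which upper-bounds the treewidth. Conversely, {b, c, d, e} is a clique of size 4, and the vertices of any clique must share a bag in every tree decomposition; so some bag has ≥ 4 vertices and tw(G) ≥ 3. Combining the bounds, tw(G) = 3.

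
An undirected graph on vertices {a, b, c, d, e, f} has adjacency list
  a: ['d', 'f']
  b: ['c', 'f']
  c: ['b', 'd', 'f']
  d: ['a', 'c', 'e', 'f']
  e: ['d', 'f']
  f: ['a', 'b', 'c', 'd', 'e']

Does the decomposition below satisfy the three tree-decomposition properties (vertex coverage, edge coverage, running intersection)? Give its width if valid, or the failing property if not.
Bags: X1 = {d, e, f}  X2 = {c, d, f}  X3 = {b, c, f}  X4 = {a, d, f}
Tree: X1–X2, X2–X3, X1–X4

Vertex coverage: the bags together contain {a, b, c, d, e, f}, the full vertex set. Edge coverage: each edge of G has both endpoints in at least one bag. Running intersection: for every vertex, the bags containing it form a connected subtree. All three properties hold, so this is a valid tree decomposition of width max|bag| − 1 = 2, and hence tw(G) ≤ 2.

Yes; width 2.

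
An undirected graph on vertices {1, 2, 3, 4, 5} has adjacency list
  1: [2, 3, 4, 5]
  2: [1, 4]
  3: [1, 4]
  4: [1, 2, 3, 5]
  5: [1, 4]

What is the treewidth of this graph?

A width-2 tree decomposition is:
Bags: B1 = {1, 3, 4}  B2 = {1, 4, 5}  B3 = {1, 2, 4}
Tree: B1–B2, B1–B3
Each bag holds 3 vertices, so the decomposition has width 2, which upper-bounds the treewidth. On the other hand G contains the 3-clique {1, 2, 4}. A clique must lie in a single bag of any decomposition, so no decomposition can have width below 2. Therefore the treewidth is 2.

2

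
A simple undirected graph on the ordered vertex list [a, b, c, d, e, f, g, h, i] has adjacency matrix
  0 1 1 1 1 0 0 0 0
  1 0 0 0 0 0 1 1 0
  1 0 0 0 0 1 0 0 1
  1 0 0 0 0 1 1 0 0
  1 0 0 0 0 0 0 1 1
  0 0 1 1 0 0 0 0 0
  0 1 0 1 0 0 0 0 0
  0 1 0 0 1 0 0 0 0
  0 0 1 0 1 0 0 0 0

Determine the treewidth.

A width-3 tree decomposition is:
Bags: B1 = {c, d, f, i}  B2 = {a, c, d, i}  B3 = {a, d, e, i}  B4 = {a, d, e, g}  B5 = {a, b, e, g}  B6 = {b, e, g, h}
Tree: B1–B2, B2–B3, B3–B4, B4–B5, B5–B6
The largest bag has 4 vertices, giving width 3; this decomposition certifies tw(G) ≤ 3. For the lower bound: the 4 vertex sets {c,f,i}, {d}, {a}, {b,e,g,h} are disjoint, each induces a connected subgraph, and every pair is joined by at least one edge of G. Contracting each set to a single vertex therefore yields K_{4} as a minor, and since treewidth is minor-monotone, tw(G) ≥ tw(K_{4}) = 3. The upper and lower bounds meet at 3, so that is the treewidth.

3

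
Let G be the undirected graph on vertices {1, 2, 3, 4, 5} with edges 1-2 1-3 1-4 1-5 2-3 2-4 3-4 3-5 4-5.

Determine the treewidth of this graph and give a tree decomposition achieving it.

Each bag holds 4 vertices, so the decomposition has width 3, which upper-bounds the treewidth. For the lower bound, the 4 vertices {1, 2, 3, 4} are pairwise adjacent, and any tree decomposition puts a clique entirely inside one bag — forcing width ≥ 3. Therefore the treewidth is 3.

Treewidth 3.
One such decomposition:
Bags: B1 = {1, 2, 3, 4}  B2 = {1, 3, 4, 5}
Tree: B1–B2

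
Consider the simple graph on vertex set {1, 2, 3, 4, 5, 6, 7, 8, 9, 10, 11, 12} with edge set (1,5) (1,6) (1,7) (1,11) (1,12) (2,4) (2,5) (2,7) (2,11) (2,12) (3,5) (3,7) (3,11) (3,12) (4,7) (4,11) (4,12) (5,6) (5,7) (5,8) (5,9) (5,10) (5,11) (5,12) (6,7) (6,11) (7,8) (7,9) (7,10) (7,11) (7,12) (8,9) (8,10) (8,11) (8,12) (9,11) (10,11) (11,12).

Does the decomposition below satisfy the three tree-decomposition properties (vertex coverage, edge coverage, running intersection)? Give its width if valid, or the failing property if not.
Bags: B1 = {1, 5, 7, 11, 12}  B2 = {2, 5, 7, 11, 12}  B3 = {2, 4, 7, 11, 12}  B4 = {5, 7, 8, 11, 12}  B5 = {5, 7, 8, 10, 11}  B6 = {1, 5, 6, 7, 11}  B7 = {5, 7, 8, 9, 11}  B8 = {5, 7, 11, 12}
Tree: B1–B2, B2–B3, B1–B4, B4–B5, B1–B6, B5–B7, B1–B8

A tree decomposition must satisfy three properties: every vertex lies in some bag; for every edge, both endpoints lie together in some bag; and for every vertex, the bags containing it form a connected subtree. Here vertex 3 appears in no bag, so the decomposition is invalid.

No — vertex 3 appears in no bag.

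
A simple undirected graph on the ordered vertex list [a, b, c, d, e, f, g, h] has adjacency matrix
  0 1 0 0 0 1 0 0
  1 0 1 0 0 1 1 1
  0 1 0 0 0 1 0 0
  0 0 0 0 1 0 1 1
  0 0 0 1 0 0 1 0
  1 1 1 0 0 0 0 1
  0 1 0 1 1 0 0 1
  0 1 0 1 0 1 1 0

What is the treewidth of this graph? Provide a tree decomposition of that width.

Treewidth 2.
One optimal decomposition is:
Bags: B1 = {b, g, h}  B2 = {d, g, h}  B3 = {b, f, h}  B4 = {b, c, f}  B5 = {d, e, g}  B6 = {a, b, f}
Tree: B1–B2, B1–B3, B3–B4, B2–B5, B4–B6

The largest bag has 3 vertices, giving width 2; this decomposition certifies tw(G) ≤ 2. For the lower bound, the 3 vertices {d, e, g} are pairwise adjacent, and any tree decomposition puts a clique entirely inside one bag — forcing width ≥ 2. Combining the bounds, tw(G) = 2.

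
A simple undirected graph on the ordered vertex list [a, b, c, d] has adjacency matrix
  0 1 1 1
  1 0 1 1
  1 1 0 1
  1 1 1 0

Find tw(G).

A width-3 tree decomposition is:
Bags: B1 = {a, b, c, d}
Tree: (single bag)
A single bag containing all 4 vertices is trivially a valid decomposition of width 3. For the lower bound, the 4 vertices {a, b, c, d} are pairwise adjacent, and any tree decomposition puts a clique entirely inside one bag — forcing width ≥ 3. The upper and lower bounds meet at 3, so that is the treewidth.

3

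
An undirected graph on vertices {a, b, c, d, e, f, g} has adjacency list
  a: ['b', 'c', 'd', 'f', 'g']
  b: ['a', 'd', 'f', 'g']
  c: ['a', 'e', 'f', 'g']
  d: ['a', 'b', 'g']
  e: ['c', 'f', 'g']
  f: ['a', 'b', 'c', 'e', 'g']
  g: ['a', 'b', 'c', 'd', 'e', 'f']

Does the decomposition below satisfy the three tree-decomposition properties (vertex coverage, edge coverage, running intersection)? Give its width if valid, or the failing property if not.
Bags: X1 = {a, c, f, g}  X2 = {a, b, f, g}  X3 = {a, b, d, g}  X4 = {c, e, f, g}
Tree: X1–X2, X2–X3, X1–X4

Yes; width 3.

Checking the three conditions: (i) the bags cover all of {a, b, c, d, e, f, g}; (ii) for each edge, some bag contains both endpoints; (iii) the bags containing any fixed vertex form a subtree. All hold, so the decomposition is valid with width 4 − 1 = 3.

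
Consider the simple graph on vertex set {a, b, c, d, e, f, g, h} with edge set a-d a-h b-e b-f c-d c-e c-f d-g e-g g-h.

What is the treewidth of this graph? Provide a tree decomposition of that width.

The largest bag has 3 vertices, giving width 2; this decomposition certifies tw(G) ≤ 2. Since a–h–g–d–a is a cycle in G, G is not acyclic. Forests are exactly the graphs of treewidth ≤ 1, so tw(G) ≥ 2. The upper and lower bounds meet at 2, so that is the treewidth.

Treewidth 2.
One such decomposition:
Bags: B1 = {a, d, h}  B2 = {d, g, h}  B3 = {c, d, g}  B4 = {c, e, g}  B5 = {c, e, f}  B6 = {b, e, f}
Tree: B1–B2, B2–B3, B3–B4, B4–B5, B5–B6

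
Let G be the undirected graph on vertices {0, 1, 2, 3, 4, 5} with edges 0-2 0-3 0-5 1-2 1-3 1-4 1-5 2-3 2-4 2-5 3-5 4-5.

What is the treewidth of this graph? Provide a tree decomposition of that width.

Treewidth 3.
One optimal decomposition is:
Bags: B1 = {0, 2, 3, 5}  B2 = {1, 2, 3, 5}  B3 = {1, 2, 4, 5}
Tree: B1–B2, B2–B3

Each bag holds 4 vertices, so the decomposition has width 3, which upper-bounds the treewidth. Conversely, {0, 2, 3, 5} is a clique of size 4, and the vertices of any clique must share a bag in every tree decomposition; so some bag has ≥ 4 vertices and tw(G) ≥ 3. The upper and lower bounds meet at 3, so that is the treewidth.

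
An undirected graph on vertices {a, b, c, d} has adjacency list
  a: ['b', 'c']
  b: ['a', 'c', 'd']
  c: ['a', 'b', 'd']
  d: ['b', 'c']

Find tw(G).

2

A width-2 tree decomposition is:
Bags: B1 = {b, c, d}  B2 = {a, b, c}
Tree: B1–B2
The largest bag has 3 vertices, giving width 2; this decomposition certifies tw(G) ≤ 2. Conversely, {b, c, d} is a clique of size 3, and the vertices of any clique must share a bag in every tree decomposition; so some bag has ≥ 3 vertices and tw(G) ≥ 2. The upper and lower bounds meet at 2, so that is the treewidth.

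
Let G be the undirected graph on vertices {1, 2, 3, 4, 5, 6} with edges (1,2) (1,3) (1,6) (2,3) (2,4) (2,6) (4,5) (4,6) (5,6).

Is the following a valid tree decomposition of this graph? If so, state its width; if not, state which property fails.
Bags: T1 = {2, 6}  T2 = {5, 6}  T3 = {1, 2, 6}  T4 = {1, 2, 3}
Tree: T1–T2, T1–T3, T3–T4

A tree decomposition must satisfy three properties: every vertex lies in some bag; for every edge, both endpoints lie together in some bag; and for every vertex, the bags containing it form a connected subtree. Here vertex 4 appears in no bag, so the decomposition is invalid.

No — vertex 4 appears in no bag.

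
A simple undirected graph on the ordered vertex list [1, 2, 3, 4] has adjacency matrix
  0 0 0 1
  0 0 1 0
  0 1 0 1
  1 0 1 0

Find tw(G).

A width-1 tree decomposition is:
Bags: B1 = {1, 4}  B2 = {3, 4}  B3 = {2, 3}
Tree: B1–B2, B2–B3
Every bag has size at most 2, so the width is 2 − 1 = 1 and tw(G) ≤ 1. G has an edge, so its treewidth is at least 1. Combining the bounds, tw(G) = 1.

1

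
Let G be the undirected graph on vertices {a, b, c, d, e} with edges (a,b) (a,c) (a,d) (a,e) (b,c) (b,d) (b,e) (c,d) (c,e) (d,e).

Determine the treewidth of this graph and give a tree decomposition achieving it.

Treewidth 4.
One such decomposition:
Bags: B1 = {a, b, c, d, e}
Tree: (single bag)

A single bag containing all 5 vertices is trivially a valid decomposition of width 4. For the lower bound, the 5 vertices {a, b, c, d, e} are pairwise adjacent, and any tree decomposition puts a clique entirely inside one bag — forcing width ≥ 4. The upper and lower bounds meet at 4, so that is the treewidth.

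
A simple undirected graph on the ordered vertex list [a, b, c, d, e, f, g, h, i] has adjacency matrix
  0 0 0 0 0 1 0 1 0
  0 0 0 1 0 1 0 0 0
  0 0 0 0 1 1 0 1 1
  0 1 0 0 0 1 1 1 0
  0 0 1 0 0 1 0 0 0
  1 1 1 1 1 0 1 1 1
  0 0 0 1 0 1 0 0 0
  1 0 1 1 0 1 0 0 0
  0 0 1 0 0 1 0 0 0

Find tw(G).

A width-2 tree decomposition is:
Bags: B1 = {c, f, h}  B2 = {c, e, f}  B3 = {c, f, i}  B4 = {d, f, h}  B5 = {a, f, h}  B6 = {b, d, f}  B7 = {d, f, g}
Tree: B1–B2, B2–B3, B1–B4, B1–B5, B4–B6, B6–B7
Each bag holds 3 vertices, so the decomposition has width 2, which upper-bounds the treewidth. Conversely, {d, f, g} is a clique of size 3, and the vertices of any clique must share a bag in every tree decomposition; so some bag has ≥ 3 vertices and tw(G) ≥ 2. Combining the bounds, tw(G) = 2.

2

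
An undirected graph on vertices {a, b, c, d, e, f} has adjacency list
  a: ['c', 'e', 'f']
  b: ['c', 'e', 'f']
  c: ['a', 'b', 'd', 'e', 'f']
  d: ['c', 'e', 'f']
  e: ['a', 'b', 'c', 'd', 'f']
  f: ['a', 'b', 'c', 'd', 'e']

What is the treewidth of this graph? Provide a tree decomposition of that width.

Treewidth 3.
Bags: B1 = {c, d, e, f}  B2 = {a, c, e, f}  B3 = {b, c, e, f}
Tree: B1–B2, B1–B3

Each bag holds 4 vertices, so the decomposition has width 3, which upper-bounds the treewidth. On the other hand G contains the 4-clique {c, d, e, f}. A clique must lie in a single bag of any decomposition, so no decomposition can have width below 3. Therefore the treewidth is 3.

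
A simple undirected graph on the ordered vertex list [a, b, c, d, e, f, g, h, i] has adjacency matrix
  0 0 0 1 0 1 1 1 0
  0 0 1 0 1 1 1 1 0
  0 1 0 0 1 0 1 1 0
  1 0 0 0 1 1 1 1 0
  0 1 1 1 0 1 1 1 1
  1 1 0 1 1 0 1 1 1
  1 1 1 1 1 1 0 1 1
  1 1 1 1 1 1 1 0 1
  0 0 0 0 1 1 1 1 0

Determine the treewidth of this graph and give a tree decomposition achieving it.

Treewidth 4.
One such decomposition:
Bags: B1 = {b, c, e, g, h}  B2 = {b, e, f, g, h}  B3 = {e, f, g, h, i}  B4 = {d, e, f, g, h}  B5 = {a, d, f, g, h}
Tree: B1–B2, B2–B3, B2–B4, B4–B5

The largest bag has 5 vertices, giving width 4; this decomposition certifies tw(G) ≤ 4. On the other hand G contains the 5-clique {b, c, e, g, h}. A clique must lie in a single bag of any decomposition, so no decomposition can have width below 4. The upper and lower bounds meet at 4, so that is the treewidth.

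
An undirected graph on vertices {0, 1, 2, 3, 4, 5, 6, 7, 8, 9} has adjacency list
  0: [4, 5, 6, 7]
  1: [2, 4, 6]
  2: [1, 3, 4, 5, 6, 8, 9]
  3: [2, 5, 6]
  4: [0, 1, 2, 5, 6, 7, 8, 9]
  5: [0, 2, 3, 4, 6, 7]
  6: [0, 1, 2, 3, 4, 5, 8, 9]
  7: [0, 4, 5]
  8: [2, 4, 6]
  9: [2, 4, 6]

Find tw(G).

A width-3 tree decomposition is:
Bags: B1 = {2, 4, 5, 6}  B2 = {1, 2, 4, 6}  B3 = {2, 4, 6, 9}  B4 = {0, 4, 5, 6}  B5 = {2, 3, 5, 6}  B6 = {0, 4, 5, 7}  B7 = {2, 4, 6, 8}
Tree: B1–B2, B2–B3, B1–B4, B1–B5, B4–B6, B3–B7
Each bag holds 4 vertices, so the decomposition has width 3, which upper-bounds the treewidth. Conversely, {2, 3, 5, 6} is a clique of size 4, and the vertices of any clique must share a bag in every tree decomposition; so some bag has ≥ 4 vertices and tw(G) ≥ 3. Hence tw(G) = 3 exactly.

3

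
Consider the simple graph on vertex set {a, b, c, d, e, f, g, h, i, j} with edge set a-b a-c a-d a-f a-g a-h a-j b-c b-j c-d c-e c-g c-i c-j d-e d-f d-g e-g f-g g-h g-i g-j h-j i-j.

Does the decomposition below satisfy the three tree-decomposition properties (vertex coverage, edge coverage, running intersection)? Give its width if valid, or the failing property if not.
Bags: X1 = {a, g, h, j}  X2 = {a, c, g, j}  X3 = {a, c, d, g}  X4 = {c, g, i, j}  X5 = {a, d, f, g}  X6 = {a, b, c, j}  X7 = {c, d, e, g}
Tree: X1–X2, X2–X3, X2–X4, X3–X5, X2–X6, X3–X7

Yes; width 3.

Every vertex of G appears in some bag (union = {a, b, c, d, e, f, g, h, i, j}); every edge is covered by a bag; and for each vertex v the set of bags containing v is connected in the bag tree. The decomposition is therefore valid. The largest bag has 4 vertices, so the width is 3.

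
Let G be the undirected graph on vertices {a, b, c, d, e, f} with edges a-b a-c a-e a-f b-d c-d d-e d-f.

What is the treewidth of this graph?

A width-2 tree decomposition is:
Bags: B1 = {a, c, d}  B2 = {a, b, d}  B3 = {a, d, e}  B4 = {a, d, f}
Tree: B1–B2, B2–B3, B3–B4
Each bag holds 3 vertices, so the decomposition has width 2, which upper-bounds the treewidth. The edges c–d–b–a–c form a cycle, so G is not a tree and its treewidth is at least 2. Hence tw(G) = 2 exactly.

2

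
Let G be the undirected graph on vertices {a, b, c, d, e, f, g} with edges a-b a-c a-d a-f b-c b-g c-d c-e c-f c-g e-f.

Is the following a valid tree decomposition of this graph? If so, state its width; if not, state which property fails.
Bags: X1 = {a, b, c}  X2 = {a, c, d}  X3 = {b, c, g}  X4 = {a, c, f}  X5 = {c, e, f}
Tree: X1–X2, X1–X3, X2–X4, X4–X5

Checking the three conditions: (i) the bags cover all of {a, b, c, d, e, f, g}; (ii) for each edge, some bag contains both endpoints; (iii) the bags containing any fixed vertex form a subtree. All hold, so the decomposition is valid with width 3 − 1 = 2.

Yes; width 2.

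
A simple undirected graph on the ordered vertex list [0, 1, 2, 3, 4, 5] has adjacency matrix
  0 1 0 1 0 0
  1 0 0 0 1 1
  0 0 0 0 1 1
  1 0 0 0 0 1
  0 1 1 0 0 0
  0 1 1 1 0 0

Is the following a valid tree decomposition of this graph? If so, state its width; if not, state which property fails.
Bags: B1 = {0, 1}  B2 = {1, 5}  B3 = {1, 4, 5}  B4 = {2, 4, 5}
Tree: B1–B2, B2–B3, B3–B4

No — vertex 3 appears in no bag.

A tree decomposition must satisfy three properties: every vertex lies in some bag; for every edge, both endpoints lie together in some bag; and for every vertex, the bags containing it form a connected subtree. Here vertex 3 appears in no bag, so the decomposition is invalid.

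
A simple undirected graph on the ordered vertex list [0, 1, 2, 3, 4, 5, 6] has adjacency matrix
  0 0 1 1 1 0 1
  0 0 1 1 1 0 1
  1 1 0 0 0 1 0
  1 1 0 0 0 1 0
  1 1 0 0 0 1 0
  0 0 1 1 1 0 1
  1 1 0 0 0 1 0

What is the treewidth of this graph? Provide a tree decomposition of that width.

Each bag holds 4 vertices, so the decomposition has width 3, which upper-bounds the treewidth. For the lower bound: the 4 vertex sets {1,4}, {0,2}, {5}, {3} are disjoint, each induces a connected subgraph, and every pair is joined by at least one edge of G. Contracting each set to a single vertex therefore yields K_{4} as a minor, and since treewidth is minor-monotone, tw(G) ≥ tw(K_{4}) = 3. Therefore the treewidth is 3.

Treewidth 3.
Bags: B1 = {0, 1, 4, 5}  B2 = {0, 1, 2, 5}  B3 = {0, 1, 3, 5}  B4 = {0, 1, 5, 6}
Tree: B1–B2, B2–B3, B3–B4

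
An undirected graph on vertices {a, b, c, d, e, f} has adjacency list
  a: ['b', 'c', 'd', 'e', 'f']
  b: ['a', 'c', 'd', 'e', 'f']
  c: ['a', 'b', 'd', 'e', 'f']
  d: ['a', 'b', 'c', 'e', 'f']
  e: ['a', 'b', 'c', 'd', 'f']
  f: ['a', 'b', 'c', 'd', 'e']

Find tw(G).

A width-5 tree decomposition is:
Bags: B1 = {a, b, c, d, e, f}
Tree: (single bag)
A single bag containing all 6 vertices is trivially a valid decomposition of width 5. For the lower bound, the 6 vertices {a, b, c, d, e, f} are pairwise adjacent, and any tree decomposition puts a clique entirely inside one bag — forcing width ≥ 5. The upper and lower bounds meet at 5, so that is the treewidth.

5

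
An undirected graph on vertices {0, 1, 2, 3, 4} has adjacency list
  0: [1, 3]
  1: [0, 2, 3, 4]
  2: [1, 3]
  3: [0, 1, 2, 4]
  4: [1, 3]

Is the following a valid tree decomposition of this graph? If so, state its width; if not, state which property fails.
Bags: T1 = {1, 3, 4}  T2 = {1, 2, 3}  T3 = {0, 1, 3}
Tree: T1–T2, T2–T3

Yes; width 2.

Every vertex of G appears in some bag (union = {0, 1, 2, 3, 4}); every edge is covered by a bag; and for each vertex v the set of bags containing v is connected in the bag tree. The decomposition is therefore valid. The largest bag has 3 vertices, so the width is 2.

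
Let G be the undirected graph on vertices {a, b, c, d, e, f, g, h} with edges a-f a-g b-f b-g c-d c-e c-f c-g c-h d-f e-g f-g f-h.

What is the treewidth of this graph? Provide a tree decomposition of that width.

Treewidth 2.
Bags: B1 = {c, f, g}  B2 = {c, e, g}  B3 = {c, f, h}  B4 = {a, f, g}  B5 = {b, f, g}  B6 = {c, d, f}
Tree: B1–B2, B1–B3, B1–B4, B1–B5, B1–B6

Every bag has size at most 3, so the width is 3 − 1 = 2 and tw(G) ≤ 2. On the other hand G contains the 3-clique {c, e, g}. A clique must lie in a single bag of any decomposition, so no decomposition can have width below 2. Combining the bounds, tw(G) = 2.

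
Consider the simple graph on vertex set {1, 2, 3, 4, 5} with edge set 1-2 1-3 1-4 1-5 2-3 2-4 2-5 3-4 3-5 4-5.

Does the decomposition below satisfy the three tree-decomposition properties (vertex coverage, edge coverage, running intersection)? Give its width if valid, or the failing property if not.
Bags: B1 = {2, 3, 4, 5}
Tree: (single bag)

No — vertex 1 appears in no bag.

A tree decomposition must satisfy three properties: every vertex lies in some bag; for every edge, both endpoints lie together in some bag; and for every vertex, the bags containing it form a connected subtree. Here vertex 1 appears in no bag, so the decomposition is invalid.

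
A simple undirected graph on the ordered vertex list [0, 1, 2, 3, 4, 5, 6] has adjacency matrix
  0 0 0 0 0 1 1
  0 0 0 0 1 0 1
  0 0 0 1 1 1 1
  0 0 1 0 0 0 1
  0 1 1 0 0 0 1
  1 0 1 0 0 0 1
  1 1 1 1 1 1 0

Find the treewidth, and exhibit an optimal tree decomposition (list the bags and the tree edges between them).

Treewidth 2.
One such decomposition:
Bags: B1 = {2, 4, 6}  B2 = {2, 3, 6}  B3 = {1, 4, 6}  B4 = {2, 5, 6}  B5 = {0, 5, 6}
Tree: B1–B2, B1–B3, B2–B4, B4–B5

Every bag has size at most 3, so the width is 3 − 1 = 2 and tw(G) ≤ 2. Conversely, {0, 5, 6} is a clique of size 3, and the vertices of any clique must share a bag in every tree decomposition; so some bag has ≥ 3 vertices and tw(G) ≥ 2. The upper and lower bounds meet at 2, so that is the treewidth.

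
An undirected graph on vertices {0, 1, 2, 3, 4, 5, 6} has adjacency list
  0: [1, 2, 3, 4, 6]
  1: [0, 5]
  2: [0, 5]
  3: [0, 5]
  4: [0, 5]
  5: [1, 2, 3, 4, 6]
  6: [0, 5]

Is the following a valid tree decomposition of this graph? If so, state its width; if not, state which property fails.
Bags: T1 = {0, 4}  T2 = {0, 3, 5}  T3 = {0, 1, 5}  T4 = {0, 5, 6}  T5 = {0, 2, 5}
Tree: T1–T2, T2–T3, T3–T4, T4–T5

A tree decomposition must satisfy three properties: every vertex lies in some bag; for every edge, both endpoints lie together in some bag; and for every vertex, the bags containing it form a connected subtree. Here edge (5,4) lies in no bag, so the decomposition is invalid.

No — edge (5,4) lies in no bag.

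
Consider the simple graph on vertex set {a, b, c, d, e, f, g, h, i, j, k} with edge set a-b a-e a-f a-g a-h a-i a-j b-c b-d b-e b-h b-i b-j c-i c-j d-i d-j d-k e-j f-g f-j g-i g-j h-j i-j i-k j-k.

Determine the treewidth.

3

A width-3 tree decomposition is:
Bags: B1 = {a, b, i, j}  B2 = {b, d, i, j}  B3 = {a, b, e, j}  B4 = {b, c, i, j}  B5 = {a, g, i, j}  B6 = {d, i, j, k}  B7 = {a, b, h, j}  B8 = {a, f, g, j}
Tree: B1–B2, B1–B3, B2–B4, B1–B5, B2–B6, B3–B7, B5–B8
Every bag has size at most 4, so the width is 4 − 1 = 3 and tw(G) ≤ 3. On the other hand G contains the 4-clique {a, f, g, j}. A clique must lie in a single bag of any decomposition, so no decomposition can have width below 3. Hence tw(G) = 3 exactly.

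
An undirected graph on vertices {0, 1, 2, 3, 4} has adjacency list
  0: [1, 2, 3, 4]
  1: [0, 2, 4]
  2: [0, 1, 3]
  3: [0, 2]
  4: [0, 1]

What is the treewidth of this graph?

A width-2 tree decomposition is:
Bags: B1 = {0, 1, 4}  B2 = {0, 1, 2}  B3 = {0, 2, 3}
Tree: B1–B2, B2–B3
Every bag has size at most 3, so the width is 3 − 1 = 2 and tw(G) ≤ 2. On the other hand G contains the 3-clique {0, 1, 2}. A clique must lie in a single bag of any decomposition, so no decomposition can have width below 2. Hence tw(G) = 2 exactly.

2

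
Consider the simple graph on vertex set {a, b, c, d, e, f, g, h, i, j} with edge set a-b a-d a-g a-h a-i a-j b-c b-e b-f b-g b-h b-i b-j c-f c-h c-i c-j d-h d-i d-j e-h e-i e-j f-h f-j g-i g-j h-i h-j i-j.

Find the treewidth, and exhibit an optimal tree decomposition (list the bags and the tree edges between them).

Treewidth 4.
One such decomposition:
Bags: B1 = {a, b, h, i, j}  B2 = {b, c, h, i, j}  B3 = {a, b, g, i, j}  B4 = {a, d, h, i, j}  B5 = {b, c, f, h, j}  B6 = {b, e, h, i, j}
Tree: B1–B2, B1–B3, B1–B4, B2–B5, B2–B6

Each bag holds 5 vertices, so the decomposition has width 4, which upper-bounds the treewidth. Conversely, {a, b, g, i, j} is a clique of size 5, and the vertices of any clique must share a bag in every tree decomposition; so some bag has ≥ 5 vertices and tw(G) ≥ 4. Therefore the treewidth is 4.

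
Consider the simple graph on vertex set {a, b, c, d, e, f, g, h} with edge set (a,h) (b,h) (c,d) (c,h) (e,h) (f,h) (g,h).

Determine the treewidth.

1

A width-1 tree decomposition is:
Bags: B1 = {g, h}  B2 = {b, h}  B3 = {c, h}  B4 = {f, h}  B5 = {c, d}  B6 = {e, h}  B7 = {a, h}
Tree: B1–B2, B2–B3, B1–B4, B3–B5, B1–B6, B3–B7
Every bag has size at most 2, so the width is 2 − 1 = 1 and tw(G) ≤ 1. G has an edge, so its treewidth is at least 1. Combining the bounds, tw(G) = 1.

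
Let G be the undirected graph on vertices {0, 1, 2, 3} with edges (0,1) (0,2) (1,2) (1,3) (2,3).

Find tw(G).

2

A width-2 tree decomposition is:
Bags: B1 = {1, 2, 3}  B2 = {0, 1, 2}
Tree: B1–B2
The largest bag has 3 vertices, giving width 2; this decomposition certifies tw(G) ≤ 2. For the lower bound, the 3 vertices {0, 1, 2} are pairwise adjacent, and any tree decomposition puts a clique entirely inside one bag — forcing width ≥ 2. Combining the bounds, tw(G) = 2.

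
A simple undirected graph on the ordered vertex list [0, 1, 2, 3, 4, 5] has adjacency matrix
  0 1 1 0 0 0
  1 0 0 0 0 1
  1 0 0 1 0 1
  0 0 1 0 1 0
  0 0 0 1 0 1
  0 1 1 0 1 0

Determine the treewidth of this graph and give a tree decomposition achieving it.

Each bag holds 3 vertices, so the decomposition has width 2, which upper-bounds the treewidth. Since 4–3–2–5–4 is a cycle in G, G is not acyclic. Forests are exactly the graphs of treewidth ≤ 1, so tw(G) ≥ 2. The upper and lower bounds meet at 2, so that is the treewidth.

Treewidth 2.
One such decomposition:
Bags: B1 = {3, 4, 5}  B2 = {2, 3, 5}  B3 = {1, 2, 5}  B4 = {0, 1, 2}
Tree: B1–B2, B2–B3, B3–B4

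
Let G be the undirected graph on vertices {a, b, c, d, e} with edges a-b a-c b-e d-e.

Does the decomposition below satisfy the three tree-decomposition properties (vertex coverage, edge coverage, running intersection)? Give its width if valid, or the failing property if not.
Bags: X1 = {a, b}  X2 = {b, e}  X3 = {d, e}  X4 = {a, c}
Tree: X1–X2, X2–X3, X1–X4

Yes; width 1.

Vertex coverage: the bags together contain {a, b, c, d, e}, the full vertex set. Edge coverage: each edge of G has both endpoints in at least one bag. Running intersection: for every vertex, the bags containing it form a connected subtree. All three properties hold, so this is a valid tree decomposition of width max|bag| − 1 = 1, and hence tw(G) ≤ 1.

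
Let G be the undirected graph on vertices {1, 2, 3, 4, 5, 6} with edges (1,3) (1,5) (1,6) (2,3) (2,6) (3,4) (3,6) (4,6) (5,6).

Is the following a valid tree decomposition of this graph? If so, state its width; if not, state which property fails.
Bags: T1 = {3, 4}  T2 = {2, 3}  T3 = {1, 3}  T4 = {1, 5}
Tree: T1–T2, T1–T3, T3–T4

No — vertex 6 appears in no bag.

A tree decomposition must satisfy three properties: every vertex lies in some bag; for every edge, both endpoints lie together in some bag; and for every vertex, the bags containing it form a connected subtree. Here vertex 6 appears in no bag, so the decomposition is invalid.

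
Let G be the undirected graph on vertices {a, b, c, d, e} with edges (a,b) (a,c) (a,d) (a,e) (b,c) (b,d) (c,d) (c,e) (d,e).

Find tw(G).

3

A width-3 tree decomposition is:
Bags: B1 = {a, c, d, e}  B2 = {a, b, c, d}
Tree: B1–B2
The largest bag has 4 vertices, giving width 3; this decomposition certifies tw(G) ≤ 3. On the other hand G contains the 4-clique {a, c, d, e}. A clique must lie in a single bag of any decomposition, so no decomposition can have width below 3. The upper and lower bounds meet at 3, so that is the treewidth.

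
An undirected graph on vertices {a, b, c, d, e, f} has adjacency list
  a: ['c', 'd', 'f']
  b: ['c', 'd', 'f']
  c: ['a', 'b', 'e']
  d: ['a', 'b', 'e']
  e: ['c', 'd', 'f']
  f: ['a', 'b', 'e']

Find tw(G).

3

A width-3 tree decomposition is:
Bags: B1 = {a, c, d, f}  B2 = {b, c, d, f}  B3 = {c, d, e, f}
Tree: B1–B2, B2–B3
Every bag has size at most 4, so the width is 4 − 1 = 3 and tw(G) ≤ 3. For the lower bound: the 4 vertex sets {a,f}, {b,d}, {c}, {e} are disjoint, each induces a connected subgraph, and every pair is joined by at least one edge of G. Contracting each set to a single vertex therefore yields K_{4} as a minor, and since treewidth is minor-monotone, tw(G) ≥ tw(K_{4}) = 3. Hence tw(G) = 3 exactly.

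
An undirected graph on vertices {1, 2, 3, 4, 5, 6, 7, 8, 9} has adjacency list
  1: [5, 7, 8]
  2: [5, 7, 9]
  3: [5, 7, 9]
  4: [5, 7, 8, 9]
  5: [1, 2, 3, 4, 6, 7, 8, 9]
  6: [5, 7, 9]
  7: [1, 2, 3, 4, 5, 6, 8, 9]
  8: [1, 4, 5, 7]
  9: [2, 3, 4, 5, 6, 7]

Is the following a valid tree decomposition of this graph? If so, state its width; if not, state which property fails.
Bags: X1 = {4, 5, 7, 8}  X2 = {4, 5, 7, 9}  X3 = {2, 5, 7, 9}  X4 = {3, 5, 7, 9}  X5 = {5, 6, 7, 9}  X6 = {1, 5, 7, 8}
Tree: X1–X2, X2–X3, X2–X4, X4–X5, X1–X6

Yes; width 3.

Vertex coverage: the bags together contain {1, 2, 3, 4, 5, 6, 7, 8, 9}, the full vertex set. Edge coverage: each edge of G has both endpoints in at least one bag. Running intersection: for every vertex, the bags containing it form a connected subtree. All three properties hold, so this is a valid tree decomposition of width max|bag| − 1 = 3, and hence tw(G) ≤ 3.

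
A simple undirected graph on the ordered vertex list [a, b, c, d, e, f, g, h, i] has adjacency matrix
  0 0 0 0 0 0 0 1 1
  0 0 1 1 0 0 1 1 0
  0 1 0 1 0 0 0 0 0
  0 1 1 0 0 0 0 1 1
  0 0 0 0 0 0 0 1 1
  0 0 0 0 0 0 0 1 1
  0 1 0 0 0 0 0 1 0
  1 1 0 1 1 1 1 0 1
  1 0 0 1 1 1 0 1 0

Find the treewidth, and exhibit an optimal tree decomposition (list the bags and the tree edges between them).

Every bag has size at most 3, so the width is 3 − 1 = 2 and tw(G) ≤ 2. Conversely, {b, g, h} is a clique of size 3, and the vertices of any clique must share a bag in every tree decomposition; so some bag has ≥ 3 vertices and tw(G) ≥ 2. Combining the bounds, tw(G) = 2.

Treewidth 2.
Bags: B1 = {d, h, i}  B2 = {b, d, h}  B3 = {a, h, i}  B4 = {f, h, i}  B5 = {b, c, d}  B6 = {e, h, i}  B7 = {b, g, h}
Tree: B1–B2, B1–B3, B3–B4, B2–B5, B4–B6, B2–B7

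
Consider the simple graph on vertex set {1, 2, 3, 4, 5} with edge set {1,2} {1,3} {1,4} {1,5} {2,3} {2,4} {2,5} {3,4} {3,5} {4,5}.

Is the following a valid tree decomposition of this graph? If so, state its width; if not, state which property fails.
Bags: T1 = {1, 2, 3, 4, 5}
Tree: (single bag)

Yes; width 4.

Checking the three conditions: (i) the bags cover all of {1, 2, 3, 4, 5}; (ii) for each edge, some bag contains both endpoints; (iii) the bags containing any fixed vertex form a subtree. All hold, so the decomposition is valid with width 5 − 1 = 4.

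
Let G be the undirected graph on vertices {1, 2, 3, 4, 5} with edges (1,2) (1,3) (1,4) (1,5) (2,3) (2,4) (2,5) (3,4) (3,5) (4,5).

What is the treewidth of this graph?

A width-4 tree decomposition is:
Bags: B1 = {1, 2, 3, 4, 5}
Tree: (single bag)
With just one bag of size 5, the width is 5 − 1 = 4, so tw(G) ≤ 4. On the other hand G contains the 5-clique {1, 2, 3, 4, 5}. A clique must lie in a single bag of any decomposition, so no decomposition can have width below 4. Combining the bounds, tw(G) = 4.

4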